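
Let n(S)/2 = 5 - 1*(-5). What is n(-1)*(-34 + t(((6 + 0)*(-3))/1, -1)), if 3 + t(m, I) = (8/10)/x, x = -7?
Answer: -5196/7 ≈ -742.29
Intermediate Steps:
n(S) = 20 (n(S) = 2*(5 - 1*(-5)) = 2*(5 + 5) = 2*10 = 20)
t(m, I) = -109/35 (t(m, I) = -3 + (8/10)/(-7) = -3 + (8*(⅒))*(-⅐) = -3 + (⅘)*(-⅐) = -3 - 4/35 = -109/35)
n(-1)*(-34 + t(((6 + 0)*(-3))/1, -1)) = 20*(-34 - 109/35) = 20*(-1299/35) = -5196/7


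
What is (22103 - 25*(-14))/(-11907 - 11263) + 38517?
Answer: 892416437/23170 ≈ 38516.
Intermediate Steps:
(22103 - 25*(-14))/(-11907 - 11263) + 38517 = (22103 + 350)/(-23170) + 38517 = 22453*(-1/23170) + 38517 = -22453/23170 + 38517 = 892416437/23170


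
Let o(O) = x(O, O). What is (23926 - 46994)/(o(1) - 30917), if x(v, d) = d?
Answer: 5767/7729 ≈ 0.74615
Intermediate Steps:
o(O) = O
(23926 - 46994)/(o(1) - 30917) = (23926 - 46994)/(1 - 30917) = -23068/(-30916) = -23068*(-1/30916) = 5767/7729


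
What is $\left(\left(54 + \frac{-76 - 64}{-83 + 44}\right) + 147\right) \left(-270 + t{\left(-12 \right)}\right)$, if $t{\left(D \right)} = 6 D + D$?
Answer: $- \frac{941522}{13} \approx -72425.0$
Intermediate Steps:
$t{\left(D \right)} = 7 D$
$\left(\left(54 + \frac{-76 - 64}{-83 + 44}\right) + 147\right) \left(-270 + t{\left(-12 \right)}\right) = \left(\left(54 + \frac{-76 - 64}{-83 + 44}\right) + 147\right) \left(-270 + 7 \left(-12\right)\right) = \left(\left(54 - \frac{140}{-39}\right) + 147\right) \left(-270 - 84\right) = \left(\left(54 - - \frac{140}{39}\right) + 147\right) \left(-354\right) = \left(\left(54 + \frac{140}{39}\right) + 147\right) \left(-354\right) = \left(\frac{2246}{39} + 147\right) \left(-354\right) = \frac{7979}{39} \left(-354\right) = - \frac{941522}{13}$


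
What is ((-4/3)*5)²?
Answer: 400/9 ≈ 44.444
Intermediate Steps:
((-4/3)*5)² = (((⅓)*(-4))*5)² = (-4/3*5)² = (-20/3)² = 400/9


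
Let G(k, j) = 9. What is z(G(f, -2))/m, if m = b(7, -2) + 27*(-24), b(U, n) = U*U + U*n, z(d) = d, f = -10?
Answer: -9/613 ≈ -0.014682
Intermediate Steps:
b(U, n) = U² + U*n
m = -613 (m = 7*(7 - 2) + 27*(-24) = 7*5 - 648 = 35 - 648 = -613)
z(G(f, -2))/m = 9/(-613) = 9*(-1/613) = -9/613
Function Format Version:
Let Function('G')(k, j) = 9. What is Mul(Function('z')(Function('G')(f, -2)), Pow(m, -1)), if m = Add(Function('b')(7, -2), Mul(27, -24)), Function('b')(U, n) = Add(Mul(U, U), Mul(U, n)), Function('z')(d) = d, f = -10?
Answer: Rational(-9, 613) ≈ -0.014682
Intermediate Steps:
Function('b')(U, n) = Add(Pow(U, 2), Mul(U, n))
m = -613 (m = Add(Mul(7, Add(7, -2)), Mul(27, -24)) = Add(Mul(7, 5), -648) = Add(35, -648) = -613)
Mul(Function('z')(Function('G')(f, -2)), Pow(m, -1)) = Mul(9, Pow(-613, -1)) = Mul(9, Rational(-1, 613)) = Rational(-9, 613)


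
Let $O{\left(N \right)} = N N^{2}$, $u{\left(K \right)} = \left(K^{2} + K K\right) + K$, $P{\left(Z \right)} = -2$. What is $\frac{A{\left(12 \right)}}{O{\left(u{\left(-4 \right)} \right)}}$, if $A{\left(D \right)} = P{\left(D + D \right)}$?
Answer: $- \frac{1}{10976} \approx -9.1108 \cdot 10^{-5}$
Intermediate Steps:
$A{\left(D \right)} = -2$
$u{\left(K \right)} = K + 2 K^{2}$ ($u{\left(K \right)} = \left(K^{2} + K^{2}\right) + K = 2 K^{2} + K = K + 2 K^{2}$)
$O{\left(N \right)} = N^{3}$
$\frac{A{\left(12 \right)}}{O{\left(u{\left(-4 \right)} \right)}} = - \frac{2}{\left(- 4 \left(1 + 2 \left(-4\right)\right)\right)^{3}} = - \frac{2}{\left(- 4 \left(1 - 8\right)\right)^{3}} = - \frac{2}{\left(\left(-4\right) \left(-7\right)\right)^{3}} = - \frac{2}{28^{3}} = - \frac{2}{21952} = \left(-2\right) \frac{1}{21952} = - \frac{1}{10976}$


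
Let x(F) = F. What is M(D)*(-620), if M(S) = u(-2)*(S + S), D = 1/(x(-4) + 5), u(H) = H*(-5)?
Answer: -12400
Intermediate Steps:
u(H) = -5*H
D = 1 (D = 1/(-4 + 5) = 1/1 = 1)
M(S) = 20*S (M(S) = (-5*(-2))*(S + S) = 10*(2*S) = 20*S)
M(D)*(-620) = (20*1)*(-620) = 20*(-620) = -12400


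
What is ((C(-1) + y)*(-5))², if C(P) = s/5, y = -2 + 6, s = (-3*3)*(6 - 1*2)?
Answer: 256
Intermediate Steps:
s = -36 (s = -9*(6 - 2) = -9*4 = -36)
y = 4
C(P) = -36/5
((C(-1) + y)*(-5))² = ((-36/5 + 4)*(-5))² = (-16/5*(-5))² = 16² = 256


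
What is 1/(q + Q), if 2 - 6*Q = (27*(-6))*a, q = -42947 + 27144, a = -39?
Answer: -3/50567 ≈ -5.9327e-5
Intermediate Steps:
q = -15803
Q = -3158/3 (Q = 1/3 - 27*(-6)*(-39)/6 = 1/3 - (-27)*(-39) = 1/3 - 1/6*6318 = 1/3 - 1053 = -3158/3 ≈ -1052.7)
1/(q + Q) = 1/(-15803 - 3158/3) = 1/(-50567/3) = -3/50567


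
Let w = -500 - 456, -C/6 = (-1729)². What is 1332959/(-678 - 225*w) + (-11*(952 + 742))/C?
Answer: 14598784649/2347992374 ≈ 6.2176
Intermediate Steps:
C = -17936646 (C = -6*(-1729)² = -6*2989441 = -17936646)
w = -956
1332959/(-678 - 225*w) + (-11*(952 + 742))/C = 1332959/(-678 - 225*(-956)) - 11*(952 + 742)/(-17936646) = 1332959/(-678 + 215100) - 11*1694*(-1/17936646) = 1332959/214422 - 18634*(-1/17936646) = 1332959*(1/214422) + 1331/1281189 = 1332959/214422 + 1331/1281189 = 14598784649/2347992374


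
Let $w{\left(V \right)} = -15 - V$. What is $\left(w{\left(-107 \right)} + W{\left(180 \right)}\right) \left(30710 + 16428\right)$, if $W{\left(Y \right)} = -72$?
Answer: $942760$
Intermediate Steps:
$\left(w{\left(-107 \right)} + W{\left(180 \right)}\right) \left(30710 + 16428\right) = \left(\left(-15 - -107\right) - 72\right) \left(30710 + 16428\right) = \left(\left(-15 + 107\right) - 72\right) 47138 = \left(92 - 72\right) 47138 = 20 \cdot 47138 = 942760$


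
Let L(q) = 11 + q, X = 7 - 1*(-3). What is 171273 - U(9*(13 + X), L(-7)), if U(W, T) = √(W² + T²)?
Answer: 171273 - √42865 ≈ 1.7107e+5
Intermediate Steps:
X = 10 (X = 7 + 3 = 10)
U(W, T) = √(T² + W²)
171273 - U(9*(13 + X), L(-7)) = 171273 - √((11 - 7)² + (9*(13 + 10))²) = 171273 - √(4² + (9*23)²) = 171273 - √(16 + 207²) = 171273 - √(16 + 42849) = 171273 - √42865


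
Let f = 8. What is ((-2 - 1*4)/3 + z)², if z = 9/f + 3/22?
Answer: 4225/7744 ≈ 0.54558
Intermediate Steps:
z = 111/88 (z = 9/8 + 3/22 = 111/88 ≈ 1.2614)
((-2 - 1*4)/3 + z)² = ((-2 - 1*4)/3 + 111/88)² = ((-2 - 4)*(⅓) + 111/88)² = (-6*⅓ + 111/88)² = (-2 + 111/88)² = (-65/88)² = 4225/7744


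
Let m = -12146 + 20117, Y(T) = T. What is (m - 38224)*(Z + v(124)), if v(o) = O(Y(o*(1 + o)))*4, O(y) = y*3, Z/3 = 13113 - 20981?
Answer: -4912966188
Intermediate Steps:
Z = -23604 (Z = 3*(13113 - 20981) = 3*(-7868) = -23604)
m = 7971
O(y) = 3*y
v(o) = 12*o*(1 + o) (v(o) = (3*(o*(1 + o)))*4 = (3*o*(1 + o))*4 = 12*o*(1 + o))
(m - 38224)*(Z + v(124)) = (7971 - 38224)*(-23604 + 12*124*(1 + 124)) = -30253*(-23604 + 12*124*125) = -30253*(-23604 + 186000) = -30253*162396 = -4912966188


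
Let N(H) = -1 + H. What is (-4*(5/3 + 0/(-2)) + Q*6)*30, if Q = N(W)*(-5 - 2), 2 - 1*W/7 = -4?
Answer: -51860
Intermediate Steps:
W = 42 (W = 14 - 7*(-4) = 14 + 28 = 42)
Q = -287 (Q = (-1 + 42)*(-5 - 2) = 41*(-7) = -287)
(-4*(5/3 + 0/(-2)) + Q*6)*30 = (-4*(5/3 + 0/(-2)) - 287*6)*30 = (-4*(5*(⅓) + 0*(-½)) - 1722)*30 = (-4*(5/3 + 0) - 1722)*30 = (-4*5/3 - 1722)*30 = (-20/3 - 1722)*30 = -5186/3*30 = -51860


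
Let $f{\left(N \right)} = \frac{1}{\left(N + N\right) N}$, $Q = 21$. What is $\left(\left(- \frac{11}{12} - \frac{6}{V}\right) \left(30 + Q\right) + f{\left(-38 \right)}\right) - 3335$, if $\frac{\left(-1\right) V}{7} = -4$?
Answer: $- \frac{68586383}{20216} \approx -3392.7$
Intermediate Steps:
$V = 28$ ($V = \left(-7\right) \left(-4\right) = 28$)
$f{\left(N \right)} = \frac{1}{2 N^{2}}$ ($f{\left(N \right)} = \frac{1}{2 N N} = \frac{\frac{1}{2} \frac{1}{N}}{N} = \frac{1}{2 N^{2}}$)
$\left(\left(- \frac{11}{12} - \frac{6}{V}\right) \left(30 + Q\right) + f{\left(-38 \right)}\right) - 3335 = \left(\left(- \frac{11}{12} - \frac{6}{28}\right) \left(30 + 21\right) + \frac{1}{2 \cdot 1444}\right) - 3335 = \left(\left(\left(-11\right) \frac{1}{12} - \frac{3}{14}\right) 51 + \frac{1}{2} \cdot \frac{1}{1444}\right) - 3335 = \left(\left(- \frac{11}{12} - \frac{3}{14}\right) 51 + \frac{1}{2888}\right) - 3335 = \left(\left(- \frac{95}{84}\right) 51 + \frac{1}{2888}\right) - 3335 = \left(- \frac{1615}{28} + \frac{1}{2888}\right) - 3335 = - \frac{1166023}{20216} - 3335 = - \frac{68586383}{20216}$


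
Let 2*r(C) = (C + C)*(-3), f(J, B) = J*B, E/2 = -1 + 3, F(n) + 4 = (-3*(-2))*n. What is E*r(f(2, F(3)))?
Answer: -336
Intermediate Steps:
F(n) = -4 + 6*n (F(n) = -4 + (-3*(-2))*n = -4 + 6*n)
E = 4 (E = 2*(-1 + 3) = 2*2 = 4)
f(J, B) = B*J
r(C) = -3*C (r(C) = ((C + C)*(-3))/2 = ((2*C)*(-3))/2 = (-6*C)/2 = -3*C)
E*r(f(2, F(3))) = 4*(-3*(-4 + 6*3)*2) = 4*(-3*(-4 + 18)*2) = 4*(-42*2) = 4*(-3*28) = 4*(-84) = -336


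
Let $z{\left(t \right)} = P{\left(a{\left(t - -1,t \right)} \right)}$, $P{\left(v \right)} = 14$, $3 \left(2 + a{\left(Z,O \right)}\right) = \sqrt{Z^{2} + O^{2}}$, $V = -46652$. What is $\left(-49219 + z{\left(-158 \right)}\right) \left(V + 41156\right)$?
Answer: $270430680$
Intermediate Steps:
$a{\left(Z,O \right)} = -2 + \frac{\sqrt{O^{2} + Z^{2}}}{3}$ ($a{\left(Z,O \right)} = -2 + \frac{\sqrt{Z^{2} + O^{2}}}{3} = -2 + \frac{\sqrt{O^{2} + Z^{2}}}{3}$)
$z{\left(t \right)} = 14$
$\left(-49219 + z{\left(-158 \right)}\right) \left(V + 41156\right) = \left(-49219 + 14\right) \left(-46652 + 41156\right) = \left(-49205\right) \left(-5496\right) = 270430680$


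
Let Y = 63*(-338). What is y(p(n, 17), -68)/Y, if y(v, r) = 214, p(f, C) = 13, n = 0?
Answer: -107/10647 ≈ -0.010050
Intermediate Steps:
Y = -21294
y(p(n, 17), -68)/Y = 214/(-21294) = 214*(-1/21294) = -107/10647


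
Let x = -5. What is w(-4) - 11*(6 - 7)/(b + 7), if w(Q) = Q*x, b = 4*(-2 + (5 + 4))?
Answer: 711/35 ≈ 20.314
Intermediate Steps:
b = 28 (b = 4*(-2 + 9) = 4*7 = 28)
w(Q) = -5*Q (w(Q) = Q*(-5) = -5*Q)
w(-4) - 11*(6 - 7)/(b + 7) = -5*(-4) - 11*(6 - 7)/(28 + 7) = 20 - (-11)/35 = 20 - 11*(-1/35) = 20 + 11/35 = 711/35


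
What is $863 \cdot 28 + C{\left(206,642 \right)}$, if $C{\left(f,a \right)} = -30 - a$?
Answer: $23492$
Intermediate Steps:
$863 \cdot 28 + C{\left(206,642 \right)} = 863 \cdot 28 - 672 = 24164 - 672 = 23492$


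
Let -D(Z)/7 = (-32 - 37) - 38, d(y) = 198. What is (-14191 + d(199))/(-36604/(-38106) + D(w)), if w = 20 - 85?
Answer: -266608629/14288999 ≈ -18.658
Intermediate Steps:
w = -65
D(Z) = 749 (D(Z) = -7*((-32 - 37) - 38) = -7*(-69 - 38) = -7*(-107) = 749)
(-14191 + d(199))/(-36604/(-38106) + D(w)) = (-14191 + 198)/(-36604/(-38106) + 749) = -13993/(-36604*(-1/38106) + 749) = -13993/(18302/19053 + 749) = -13993/14288999/19053 = -13993*19053/14288999 = -266608629/14288999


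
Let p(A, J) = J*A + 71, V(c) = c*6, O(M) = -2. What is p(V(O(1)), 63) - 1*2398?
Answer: -3083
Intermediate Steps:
V(c) = 6*c
p(A, J) = 71 + A*J (p(A, J) = A*J + 71 = 71 + A*J)
p(V(O(1)), 63) - 1*2398 = (71 + (6*(-2))*63) - 1*2398 = (71 - 12*63) - 2398 = (71 - 756) - 2398 = -685 - 2398 = -3083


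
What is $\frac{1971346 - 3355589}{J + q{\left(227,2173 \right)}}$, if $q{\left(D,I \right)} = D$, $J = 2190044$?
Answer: $- \frac{1384243}{2190271} \approx -0.632$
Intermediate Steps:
$\frac{1971346 - 3355589}{J + q{\left(227,2173 \right)}} = \frac{1971346 - 3355589}{2190044 + 227} = - \frac{1384243}{2190271}$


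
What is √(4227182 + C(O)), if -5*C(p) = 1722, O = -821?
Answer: 2*√26417735/5 ≈ 2055.9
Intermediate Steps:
C(p) = -1722/5 (C(p) = -⅕*1722 = -1722/5)
√(4227182 + C(O)) = √(4227182 - 1722/5) = √(21134188/5) = 2*√26417735/5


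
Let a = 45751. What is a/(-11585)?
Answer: -45751/11585 ≈ -3.9492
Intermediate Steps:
a/(-11585) = 45751/(-11585) = 45751*(-1/11585) = -45751/11585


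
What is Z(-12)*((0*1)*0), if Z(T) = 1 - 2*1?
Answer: 0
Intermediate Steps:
Z(T) = -1 (Z(T) = 1 - 2 = -1)
Z(-12)*((0*1)*0) = -0*1*0 = -0*0 = -1*0 = 0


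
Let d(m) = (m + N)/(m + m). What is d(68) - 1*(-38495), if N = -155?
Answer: 5235233/136 ≈ 38494.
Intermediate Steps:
d(m) = (-155 + m)/(2*m) (d(m) = (m - 155)/(m + m) = (-155 + m)/((2*m)) = (-155 + m)*(1/(2*m)) = (-155 + m)/(2*m))
d(68) - 1*(-38495) = (1/2)*(-155 + 68)/68 - 1*(-38495) = (1/2)*(1/68)*(-87) + 38495 = -87/136 + 38495 = 5235233/136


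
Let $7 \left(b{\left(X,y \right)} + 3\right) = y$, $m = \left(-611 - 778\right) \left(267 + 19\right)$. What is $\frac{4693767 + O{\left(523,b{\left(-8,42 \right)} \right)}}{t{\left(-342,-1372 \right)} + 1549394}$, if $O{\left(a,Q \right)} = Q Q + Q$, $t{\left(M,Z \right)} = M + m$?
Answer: $\frac{4693779}{1151798} \approx 4.0752$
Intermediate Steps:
$m = -397254$ ($m = \left(-1389\right) 286 = -397254$)
$b{\left(X,y \right)} = -3 + \frac{y}{7}$
$t{\left(M,Z \right)} = -397254 + M$ ($t{\left(M,Z \right)} = M - 397254 = -397254 + M$)
$O{\left(a,Q \right)} = Q + Q^{2}$ ($O{\left(a,Q \right)} = Q^{2} + Q = Q + Q^{2}$)
$\frac{4693767 + O{\left(523,b{\left(-8,42 \right)} \right)}}{t{\left(-342,-1372 \right)} + 1549394} = \frac{4693767 + \left(-3 + \frac{1}{7} \cdot 42\right) \left(1 + \left(-3 + \frac{1}{7} \cdot 42\right)\right)}{\left(-397254 - 342\right) + 1549394} = \frac{4693767 + \left(-3 + 6\right) \left(1 + \left(-3 + 6\right)\right)}{-397596 + 1549394} = \frac{4693767 + 3 \left(1 + 3\right)}{1151798} = \left(4693767 + 3 \cdot 4\right) \frac{1}{1151798} = \left(4693767 + 12\right) \frac{1}{1151798} = 4693779 \cdot \frac{1}{1151798} = \frac{4693779}{1151798}$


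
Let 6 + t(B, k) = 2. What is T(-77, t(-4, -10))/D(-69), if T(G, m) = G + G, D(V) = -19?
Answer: 154/19 ≈ 8.1053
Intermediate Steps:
t(B, k) = -4 (t(B, k) = -6 + 2 = -4)
T(G, m) = 2*G
T(-77, t(-4, -10))/D(-69) = (2*(-77))/(-19) = -154*(-1/19) = 154/19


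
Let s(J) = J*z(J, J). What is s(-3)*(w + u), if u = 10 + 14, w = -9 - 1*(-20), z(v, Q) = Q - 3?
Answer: 630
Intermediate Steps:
z(v, Q) = -3 + Q
w = 11 (w = -9 + 20 = 11)
u = 24
s(J) = J*(-3 + J)
s(-3)*(w + u) = (-3*(-3 - 3))*(11 + 24) = -3*(-6)*35 = 18*35 = 630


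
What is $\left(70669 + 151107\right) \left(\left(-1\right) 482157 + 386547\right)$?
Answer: $-21204003360$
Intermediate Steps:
$\left(70669 + 151107\right) \left(\left(-1\right) 482157 + 386547\right) = 221776 \left(-482157 + 386547\right) = 221776 \left(-95610\right) = -21204003360$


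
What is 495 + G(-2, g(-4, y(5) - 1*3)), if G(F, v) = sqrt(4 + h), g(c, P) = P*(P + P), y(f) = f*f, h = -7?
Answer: 495 + I*sqrt(3) ≈ 495.0 + 1.732*I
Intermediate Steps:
y(f) = f**2
g(c, P) = 2*P**2 (g(c, P) = P*(2*P) = 2*P**2)
G(F, v) = I*sqrt(3) (G(F, v) = sqrt(4 - 7) = sqrt(-3) = I*sqrt(3))
495 + G(-2, g(-4, y(5) - 1*3)) = 495 + I*sqrt(3)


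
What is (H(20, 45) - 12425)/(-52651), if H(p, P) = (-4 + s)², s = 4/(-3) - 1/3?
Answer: 111536/473859 ≈ 0.23538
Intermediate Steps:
s = -5/3 (s = 4*(-⅓) - 1*⅓ = -4/3 - ⅓ = -5/3 ≈ -1.6667)
H(p, P) = 289/9 (H(p, P) = (-4 - 5/3)² = (-17/3)² = 289/9)
(H(20, 45) - 12425)/(-52651) = (289/9 - 12425)/(-52651) = -111536/9*(-1/52651) = 111536/473859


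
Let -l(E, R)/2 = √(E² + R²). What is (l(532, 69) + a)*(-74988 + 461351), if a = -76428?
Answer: -29528951364 - 772726*√287785 ≈ -2.9943e+10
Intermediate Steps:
l(E, R) = -2*√(E² + R²)
(l(532, 69) + a)*(-74988 + 461351) = (-2*√(532² + 69²) - 76428)*(-74988 + 461351) = (-2*√(283024 + 4761) - 76428)*386363 = (-2*√287785 - 76428)*386363 = (-76428 - 2*√287785)*386363 = -29528951364 - 772726*√287785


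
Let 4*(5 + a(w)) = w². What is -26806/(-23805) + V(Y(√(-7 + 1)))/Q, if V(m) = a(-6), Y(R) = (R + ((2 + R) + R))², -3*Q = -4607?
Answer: 123780902/109669635 ≈ 1.1287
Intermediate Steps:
Q = 4607/3 (Q = -⅓*(-4607) = 4607/3 ≈ 1535.7)
Y(R) = (2 + 3*R)² (Y(R) = (R + (2 + 2*R))² = (2 + 3*R)²)
a(w) = -5 + w²/4
V(m) = 4 (V(m) = -5 + (¼)*(-6)² = -5 + (¼)*36 = -5 + 9 = 4)
-26806/(-23805) + V(Y(√(-7 + 1)))/Q = -26806/(-23805) + 4/(4607/3) = -26806*(-1/23805) + 4*(3/4607) = 26806/23805 + 12/4607 = 123780902/109669635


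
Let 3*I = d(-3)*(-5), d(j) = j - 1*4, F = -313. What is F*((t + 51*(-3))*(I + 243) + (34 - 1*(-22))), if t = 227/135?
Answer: 4877889656/405 ≈ 1.2044e+7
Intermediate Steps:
d(j) = -4 + j (d(j) = j - 4 = -4 + j)
t = 227/135 (t = 227*(1/135) = 227/135 ≈ 1.6815)
I = 35/3 (I = ((-4 - 3)*(-5))/3 = (-7*(-5))/3 = (⅓)*35 = 35/3 ≈ 11.667)
F*((t + 51*(-3))*(I + 243) + (34 - 1*(-22))) = -313*((227/135 + 51*(-3))*(35/3 + 243) + (34 - 1*(-22))) = -313*((227/135 - 153)*(764/3) + (34 + 22)) = -313*(-20428/135*764/3 + 56) = -313*(-15606992/405 + 56) = -313*(-15584312/405) = 4877889656/405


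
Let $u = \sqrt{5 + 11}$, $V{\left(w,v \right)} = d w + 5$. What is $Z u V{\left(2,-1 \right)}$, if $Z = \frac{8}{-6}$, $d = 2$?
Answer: $-48$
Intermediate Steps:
$V{\left(w,v \right)} = 5 + 2 w$ ($V{\left(w,v \right)} = 2 w + 5 = 5 + 2 w$)
$u = 4$ ($u = \sqrt{16} = 4$)
$Z = - \frac{4}{3}$ ($Z = 8 \left(- \frac{1}{6}\right) = - \frac{4}{3} \approx -1.3333$)
$Z u V{\left(2,-1 \right)} = \left(- \frac{4}{3}\right) 4 \left(5 + 2 \cdot 2\right) = - \frac{16 \left(5 + 4\right)}{3} = \left(- \frac{16}{3}\right) 9 = -48$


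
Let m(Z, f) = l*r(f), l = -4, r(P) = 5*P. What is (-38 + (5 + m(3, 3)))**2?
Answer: 8649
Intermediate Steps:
m(Z, f) = -20*f
(-38 + (5 + m(3, 3)))**2 = (-38 + (5 - 20*3))**2 = (-38 + (5 - 60))**2 = (-38 - 55)**2 = (-93)**2 = 8649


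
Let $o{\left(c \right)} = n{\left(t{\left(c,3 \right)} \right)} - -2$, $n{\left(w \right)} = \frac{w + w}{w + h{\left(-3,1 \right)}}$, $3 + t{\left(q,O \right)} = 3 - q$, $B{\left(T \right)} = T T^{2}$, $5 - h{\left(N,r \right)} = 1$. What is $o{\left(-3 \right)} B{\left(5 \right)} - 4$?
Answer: $\frac{2472}{7} \approx 353.14$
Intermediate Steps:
$h{\left(N,r \right)} = 4$ ($h{\left(N,r \right)} = 5 - 1 = 4$)
$B{\left(T \right)} = T^{3}$
$t{\left(q,O \right)} = - q$ ($t{\left(q,O \right)} = -3 - \left(-3 + q\right) = - q$)
$n{\left(w \right)} = \frac{2 w}{4 + w}$ ($n{\left(w \right)} = \frac{w + w}{w + 4} = \frac{2 w}{4 + w}$)
$o{\left(c \right)} = 2 - \frac{2 c}{4 - c}$ ($o{\left(c \right)} = \frac{2 \left(- c\right)}{4 - c} - -2 = - \frac{2 c}{4 - c} + 2 = 2 - \frac{2 c}{4 - c}$)
$o{\left(-3 \right)} B{\left(5 \right)} - 4 = \frac{4 \left(-2 - 3\right)}{-4 - 3} \cdot 5^{3} - 4 = 4 \frac{1}{-7} \left(-5\right) 125 - 4 = 4 \left(- \frac{1}{7}\right) \left(-5\right) 125 - 4 = \frac{20}{7} \cdot 125 - 4 = \frac{2500}{7} - 4 = \frac{2472}{7}$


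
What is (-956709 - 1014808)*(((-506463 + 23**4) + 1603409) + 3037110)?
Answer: -8702072971749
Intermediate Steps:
(-956709 - 1014808)*(((-506463 + 23**4) + 1603409) + 3037110) = -1971517*(((-506463 + 279841) + 1603409) + 3037110) = -1971517*((-226622 + 1603409) + 3037110) = -1971517*(1376787 + 3037110) = -1971517*4413897 = -8702072971749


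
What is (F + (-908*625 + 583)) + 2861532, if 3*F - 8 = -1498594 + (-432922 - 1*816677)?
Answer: 4135660/3 ≈ 1.3786e+6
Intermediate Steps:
F = -2748185/3 (F = 8/3 + (-1498594 + (-432922 - 1*816677))/3 = 8/3 + (-1498594 + (-432922 - 816677))/3 = 8/3 + (-1498594 - 1249599)/3 = 8/3 + (⅓)*(-2748193) = 8/3 - 2748193/3 = -2748185/3 ≈ -9.1606e+5)
(F + (-908*625 + 583)) + 2861532 = (-2748185/3 + (-908*625 + 583)) + 2861532 = (-2748185/3 + (-567500 + 583)) + 2861532 = (-2748185/3 - 566917) + 2861532 = -4448936/3 + 2861532 = 4135660/3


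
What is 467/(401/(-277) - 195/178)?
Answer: -23025902/125393 ≈ -183.63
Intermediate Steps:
467/(401/(-277) - 195/178) = 467/(401*(-1/277) - 195*1/178) = 467/(-401/277 - 195/178) = 467/(-125393/49306) = 467*(-49306/125393) = -23025902/125393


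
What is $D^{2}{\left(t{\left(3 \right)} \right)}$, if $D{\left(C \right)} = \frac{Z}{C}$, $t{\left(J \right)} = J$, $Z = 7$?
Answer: $\frac{49}{9} \approx 5.4444$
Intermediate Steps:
$D{\left(C \right)} = \frac{7}{C}$
$D^{2}{\left(t{\left(3 \right)} \right)} = \left(\frac{7}{3}\right)^{2} = \frac{49}{9}$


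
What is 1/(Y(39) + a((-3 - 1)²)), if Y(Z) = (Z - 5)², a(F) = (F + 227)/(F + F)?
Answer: 32/37235 ≈ 0.00085941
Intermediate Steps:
a(F) = (227 + F)/(2*F) (a(F) = (227 + F)/((2*F)) = (227 + F)*(1/(2*F)) = (227 + F)/(2*F))
Y(Z) = (-5 + Z)²
1/(Y(39) + a((-3 - 1)²)) = 1/((-5 + 39)² + (227 + (-3 - 1)²)/(2*((-3 - 1)²))) = 1/(34² + (227 + (-4)²)/(2*((-4)²))) = 1/(1156 + (½)*(227 + 16)/16) = 1/(1156 + (½)*(1/16)*243) = 1/(1156 + 243/32) = 1/(37235/32) = 32/37235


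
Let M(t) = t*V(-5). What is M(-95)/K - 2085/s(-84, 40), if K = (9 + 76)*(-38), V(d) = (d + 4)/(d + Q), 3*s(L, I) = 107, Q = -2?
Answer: -1488583/25466 ≈ -58.454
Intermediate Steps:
s(L, I) = 107/3 (s(L, I) = (1/3)*107 = 107/3)
V(d) = (4 + d)/(-2 + d) (V(d) = (d + 4)/(d - 2) = (4 + d)/(-2 + d))
K = -3230 (K = 85*(-38) = -3230)
M(t) = t/7 (M(t) = t*((4 - 5)/(-2 - 5)) = t*(-1/(-7)) = t*(-1/7*(-1)) = t*(1/7) = t/7)
M(-95)/K - 2085/s(-84, 40) = ((1/7)*(-95))/(-3230) - 2085/107/3 = -95/7*(-1/3230) - 2085*3/107 = 1/238 - 6255/107 = -1488583/25466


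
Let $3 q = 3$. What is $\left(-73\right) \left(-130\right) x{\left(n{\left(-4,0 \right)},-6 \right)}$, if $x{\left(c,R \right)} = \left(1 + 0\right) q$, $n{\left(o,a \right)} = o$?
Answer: $9490$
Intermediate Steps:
$q = 1$ ($q = \frac{1}{3} \cdot 3 = 1$)
$x{\left(c,R \right)} = 1$ ($x{\left(c,R \right)} = \left(1 + 0\right) 1 = 1 \cdot 1 = 1$)
$\left(-73\right) \left(-130\right) x{\left(n{\left(-4,0 \right)},-6 \right)} = \left(-73\right) \left(-130\right) 1 = 9490 \cdot 1 = 9490$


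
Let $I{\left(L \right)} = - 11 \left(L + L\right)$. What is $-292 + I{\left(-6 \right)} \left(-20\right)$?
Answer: $-2932$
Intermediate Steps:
$I{\left(L \right)} = - 22 L$ ($I{\left(L \right)} = - 11 \cdot 2 L = - 22 L$)
$-292 + I{\left(-6 \right)} \left(-20\right) = -292 + \left(-22\right) \left(-6\right) \left(-20\right) = -292 + 132 \left(-20\right) = -292 - 2640 = -2932$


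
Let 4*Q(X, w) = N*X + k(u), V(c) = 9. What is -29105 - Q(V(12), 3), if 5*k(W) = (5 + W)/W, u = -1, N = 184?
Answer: -147594/5 ≈ -29519.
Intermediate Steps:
k(W) = (5 + W)/(5*W) (k(W) = ((5 + W)/W)/5 = (5 + W)/(5*W))
Q(X, w) = -1/5 + 46*X (Q(X, w) = (184*X + (1/5)*(5 - 1)/(-1))/4 = (184*X + (1/5)*(-1)*4)/4 = (184*X - 4/5)/4 = (-4/5 + 184*X)/4 = -1/5 + 46*X)
-29105 - Q(V(12), 3) = -29105 - (-1/5 + 46*9) = -29105 - (-1/5 + 414) = -29105 - 1*2069/5 = -29105 - 2069/5 = -147594/5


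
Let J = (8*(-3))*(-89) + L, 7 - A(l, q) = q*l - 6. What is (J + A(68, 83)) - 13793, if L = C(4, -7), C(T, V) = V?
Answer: -17295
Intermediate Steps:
L = -7
A(l, q) = 13 - l*q (A(l, q) = 7 - (q*l - 6) = 7 - (l*q - 6) = 7 - (-6 + l*q) = 7 + (6 - l*q) = 13 - l*q)
J = 2129 (J = (8*(-3))*(-89) - 7 = -24*(-89) - 7 = 2136 - 7 = 2129)
(J + A(68, 83)) - 13793 = (2129 + (13 - 1*68*83)) - 13793 = (2129 + (13 - 5644)) - 13793 = (2129 - 5631) - 13793 = -3502 - 13793 = -17295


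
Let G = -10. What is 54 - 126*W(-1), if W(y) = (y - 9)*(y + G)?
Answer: -13806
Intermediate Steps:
W(y) = (-10 + y)*(-9 + y) (W(y) = (y - 9)*(y - 10) = (-9 + y)*(-10 + y) = (-10 + y)*(-9 + y))
54 - 126*W(-1) = 54 - 126*(90 + (-1)**2 - 19*(-1)) = 54 - 126*(90 + 1 + 19) = 54 - 126*110 = 54 - 13860 = -13806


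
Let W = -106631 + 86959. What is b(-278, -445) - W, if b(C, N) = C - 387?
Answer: 19007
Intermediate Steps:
b(C, N) = -387 + C
W = -19672
b(-278, -445) - W = (-387 - 278) - 1*(-19672) = -665 + 19672 = 19007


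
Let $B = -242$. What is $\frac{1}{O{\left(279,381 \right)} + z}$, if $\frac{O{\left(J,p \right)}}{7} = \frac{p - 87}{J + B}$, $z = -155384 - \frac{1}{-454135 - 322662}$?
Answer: $- \frac{28741489}{4464368878513} \approx -6.438 \cdot 10^{-6}$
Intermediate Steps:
$z = - \frac{120701825047}{776797}$ ($z = -155384 - \frac{1}{-776797} = -155384 - - \frac{1}{776797} = -155384 + \frac{1}{776797} = - \frac{120701825047}{776797} \approx -1.5538 \cdot 10^{5}$)
$O{\left(J,p \right)} = \frac{7 \left(-87 + p\right)}{-242 + J}$ ($O{\left(J,p \right)} = 7 \frac{p - 87}{J - 242} = 7 \frac{-87 + p}{-242 + J} = \frac{7 \left(-87 + p\right)}{-242 + J}$)
$\frac{1}{O{\left(279,381 \right)} + z} = \frac{1}{\frac{7 \left(-87 + 381\right)}{-242 + 279} - \frac{120701825047}{776797}} = \frac{1}{7 \cdot \frac{1}{37} \cdot 294 - \frac{120701825047}{776797}} = \frac{1}{\frac{2058}{37} - \frac{120701825047}{776797}} = \frac{1}{- \frac{4464368878513}{28741489}} = - \frac{28741489}{4464368878513}$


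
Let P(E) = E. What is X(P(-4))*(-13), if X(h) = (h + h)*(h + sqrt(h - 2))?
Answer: -416 + 104*I*sqrt(6) ≈ -416.0 + 254.75*I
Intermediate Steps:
X(h) = 2*h*(h + sqrt(-2 + h)) (X(h) = (2*h)*(h + sqrt(-2 + h)) = 2*h*(h + sqrt(-2 + h)))
X(P(-4))*(-13) = (2*(-4)*(-4 + sqrt(-2 - 4)))*(-13) = (2*(-4)*(-4 + sqrt(-6)))*(-13) = (2*(-4)*(-4 + I*sqrt(6)))*(-13) = (32 - 8*I*sqrt(6))*(-13) = -416 + 104*I*sqrt(6)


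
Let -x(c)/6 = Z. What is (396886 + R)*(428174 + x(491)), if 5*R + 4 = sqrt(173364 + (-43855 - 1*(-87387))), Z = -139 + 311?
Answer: 847631690492/5 + 3417136*sqrt(3389)/5 ≈ 1.6957e+11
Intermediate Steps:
Z = 172
x(c) = -1032 (x(c) = -6*172 = -1032)
R = -4/5 + 8*sqrt(3389)/5 (R = -4/5 + sqrt(173364 + (-43855 - 1*(-87387)))/5 = -4/5 + sqrt(173364 + (-43855 + 87387))/5 = -4/5 + sqrt(173364 + 43532)/5 = -4/5 + sqrt(216896)/5 = -4/5 + (8*sqrt(3389))/5 = -4/5 + 8*sqrt(3389)/5 ≈ 92.344)
(396886 + R)*(428174 + x(491)) = (396886 + (-4/5 + 8*sqrt(3389)/5))*(428174 - 1032) = (1984426/5 + 8*sqrt(3389)/5)*427142 = 847631690492/5 + 3417136*sqrt(3389)/5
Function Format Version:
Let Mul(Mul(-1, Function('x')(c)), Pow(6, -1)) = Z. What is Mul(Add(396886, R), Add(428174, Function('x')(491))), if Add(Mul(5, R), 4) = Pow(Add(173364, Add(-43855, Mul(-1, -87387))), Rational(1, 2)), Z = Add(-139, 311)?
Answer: Add(Rational(847631690492, 5), Mul(Rational(3417136, 5), Pow(3389, Rational(1, 2)))) ≈ 1.6957e+11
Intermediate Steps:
Z = 172
Function('x')(c) = -1032 (Function('x')(c) = Mul(-6, 172) = -1032)
R = Add(Rational(-4, 5), Mul(Rational(8, 5), Pow(3389, Rational(1, 2)))) (R = Add(Rational(-4, 5), Mul(Rational(1, 5), Pow(Add(173364, Add(-43855, Mul(-1, -87387))), Rational(1, 2)))) = Add(Rational(-4, 5), Mul(Rational(1, 5), Pow(Add(173364, Add(-43855, 87387)), Rational(1, 2)))) = Add(Rational(-4, 5), Mul(Rational(1, 5), Pow(Add(173364, 43532), Rational(1, 2)))) = Add(Rational(-4, 5), Mul(Rational(1, 5), Pow(216896, Rational(1, 2)))) = Add(Rational(-4, 5), Mul(Rational(1, 5), Mul(8, Pow(3389, Rational(1, 2))))) = Add(Rational(-4, 5), Mul(Rational(8, 5), Pow(3389, Rational(1, 2)))) ≈ 92.344)
Mul(Add(396886, R), Add(428174, Function('x')(491))) = Mul(Add(396886, Add(Rational(-4, 5), Mul(Rational(8, 5), Pow(3389, Rational(1, 2))))), Add(428174, -1032)) = Mul(Add(Rational(1984426, 5), Mul(Rational(8, 5), Pow(3389, Rational(1, 2)))), 427142) = Add(Rational(847631690492, 5), Mul(Rational(3417136, 5), Pow(3389, Rational(1, 2))))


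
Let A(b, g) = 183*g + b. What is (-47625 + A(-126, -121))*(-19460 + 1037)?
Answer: 1287657162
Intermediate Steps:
A(b, g) = b + 183*g
(-47625 + A(-126, -121))*(-19460 + 1037) = (-47625 + (-126 + 183*(-121)))*(-19460 + 1037) = (-47625 + (-126 - 22143))*(-18423) = (-47625 - 22269)*(-18423) = -69894*(-18423) = 1287657162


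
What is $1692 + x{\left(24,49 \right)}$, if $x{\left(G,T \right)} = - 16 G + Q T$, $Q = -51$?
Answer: $-1191$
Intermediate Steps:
$x{\left(G,T \right)} = - 51 T - 16 G$ ($x{\left(G,T \right)} = - 16 G - 51 T = - 51 T - 16 G$)
$1692 + x{\left(24,49 \right)} = 1692 - 2883 = -1191$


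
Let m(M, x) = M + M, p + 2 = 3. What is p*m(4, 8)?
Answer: 8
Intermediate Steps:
p = 1 (p = -2 + 3 = 1)
m(M, x) = 2*M
p*m(4, 8) = 1*(2*4) = 1*8 = 8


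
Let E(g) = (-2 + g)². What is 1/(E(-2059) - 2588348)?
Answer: 1/1659373 ≈ 6.0264e-7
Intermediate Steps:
1/(E(-2059) - 2588348) = 1/((-2 - 2059)² - 2588348) = 1/((-2061)² - 2588348) = 1/(4247721 - 2588348) = 1/1659373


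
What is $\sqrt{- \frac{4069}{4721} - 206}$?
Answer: $\frac{i \sqrt{4610504995}}{4721} \approx 14.383 i$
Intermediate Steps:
$\sqrt{- \frac{4069}{4721} - 206} = \sqrt{- \frac{976595}{4721}} = \frac{i \sqrt{4610504995}}{4721}$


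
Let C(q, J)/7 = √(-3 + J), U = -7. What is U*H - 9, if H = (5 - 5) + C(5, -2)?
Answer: -9 - 49*I*√5 ≈ -9.0 - 109.57*I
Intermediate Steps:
C(q, J) = 7*√(-3 + J)
H = 7*I*√5 (H = (5 - 5) + 7*√(-3 - 2) = 0 + 7*√(-5) = 0 + 7*(I*√5) = 0 + 7*I*√5 = 7*I*√5 ≈ 15.652*I)
U*H - 9 = -49*I*√5 - 9 = -9 - 49*I*√5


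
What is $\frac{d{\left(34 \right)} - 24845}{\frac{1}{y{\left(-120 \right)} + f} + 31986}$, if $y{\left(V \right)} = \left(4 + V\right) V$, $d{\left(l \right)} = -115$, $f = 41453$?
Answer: $- \frac{1382110080}{1771160779} \approx -0.78034$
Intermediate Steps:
$y{\left(V \right)} = V \left(4 + V\right)$
$\frac{d{\left(34 \right)} - 24845}{\frac{1}{y{\left(-120 \right)} + f} + 31986} = \frac{-115 - 24845}{\frac{1}{- 120 \left(4 - 120\right) + 41453} + 31986} = - \frac{24960}{\frac{1}{\left(-120\right) \left(-116\right) + 41453} + 31986} = - \frac{24960}{\frac{1}{13920 + 41453} + 31986} = - \frac{24960}{\frac{1}{55373} + 31986} = - \frac{24960}{\frac{1771160779}{55373}} = \left(-24960\right) \frac{55373}{1771160779} = - \frac{1382110080}{1771160779}$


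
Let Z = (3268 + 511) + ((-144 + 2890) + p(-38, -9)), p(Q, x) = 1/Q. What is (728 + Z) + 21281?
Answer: 1084291/38 ≈ 28534.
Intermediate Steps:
Z = 247949/38 (Z = (3268 + 511) + ((-144 + 2890) + 1/(-38)) = 3779 + (2746 - 1/38) = 3779 + 104347/38 = 247949/38 ≈ 6525.0)
(728 + Z) + 21281 = (728 + 247949/38) + 21281 = 275613/38 + 21281 = 1084291/38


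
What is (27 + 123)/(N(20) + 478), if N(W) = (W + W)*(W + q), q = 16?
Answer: 75/959 ≈ 0.078206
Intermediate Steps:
N(W) = 2*W*(16 + W) (N(W) = (W + W)*(W + 16) = (2*W)*(16 + W) = 2*W*(16 + W))
(27 + 123)/(N(20) + 478) = (27 + 123)/(2*20*(16 + 20) + 478) = 150/(2*20*36 + 478) = 150/(1440 + 478) = 150/1918 = 150*(1/1918) = 75/959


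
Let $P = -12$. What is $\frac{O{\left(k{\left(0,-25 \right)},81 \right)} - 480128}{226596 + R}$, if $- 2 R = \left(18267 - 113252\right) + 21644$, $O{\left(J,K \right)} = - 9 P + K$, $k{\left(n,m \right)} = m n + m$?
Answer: $- \frac{959878}{526533} \approx -1.823$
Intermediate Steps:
$k{\left(n,m \right)} = m + m n$
$O{\left(J,K \right)} = 108 + K$ ($O{\left(J,K \right)} = \left(-9\right) \left(-12\right) + K = 108 + K$)
$R = \frac{73341}{2}$ ($R = - \frac{\left(18267 - 113252\right) + 21644}{2} = - \frac{-94985 + 21644}{2} = \left(- \frac{1}{2}\right) \left(-73341\right) = \frac{73341}{2} \approx 36671.0$)
$\frac{O{\left(k{\left(0,-25 \right)},81 \right)} - 480128}{226596 + R} = \frac{\left(108 + 81\right) - 480128}{226596 + \frac{73341}{2}} = \frac{189 - 480128}{\frac{526533}{2}} = \left(-479939\right) \frac{2}{526533} = - \frac{959878}{526533}$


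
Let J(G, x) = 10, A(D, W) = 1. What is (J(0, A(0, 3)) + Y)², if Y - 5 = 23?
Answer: 1444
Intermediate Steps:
Y = 28 (Y = 5 + 23 = 28)
(J(0, A(0, 3)) + Y)² = (10 + 28)² = 38² = 1444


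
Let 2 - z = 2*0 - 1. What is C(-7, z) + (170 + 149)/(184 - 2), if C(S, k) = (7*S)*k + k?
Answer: -25889/182 ≈ -142.25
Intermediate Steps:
z = 3 (z = 2 - (2*0 - 1) = 2 - (0 - 1) = 2 - 1*(-1) = 2 + 1 = 3)
C(S, k) = k + 7*S*k (C(S, k) = 7*S*k + k = k + 7*S*k)
C(-7, z) + (170 + 149)/(184 - 2) = 3*(1 + 7*(-7)) + (170 + 149)/(184 - 2) = 3*(1 - 49) + 319/182 = 3*(-48) + 319*(1/182) = -144 + 319/182 = -25889/182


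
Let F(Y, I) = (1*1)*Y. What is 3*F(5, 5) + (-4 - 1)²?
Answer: 40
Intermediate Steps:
F(Y, I) = Y (F(Y, I) = 1*Y = Y)
3*F(5, 5) + (-4 - 1)² = 3*5 + (-4 - 1)² = 15 + (-5)² = 15 + 25 = 40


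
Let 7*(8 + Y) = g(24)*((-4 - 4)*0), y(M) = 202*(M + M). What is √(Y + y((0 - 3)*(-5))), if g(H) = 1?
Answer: 2*√1513 ≈ 77.795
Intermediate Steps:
y(M) = 404*M (y(M) = 202*(2*M) = 404*M)
Y = -8 (Y = -8 + (1*((-4 - 4)*0))/7 = -8 + (1*(-8*0))/7 = -8 + (1*0)/7 = -8 + (⅐)*0 = -8 + 0 = -8)
√(Y + y((0 - 3)*(-5))) = √(-8 + 404*((0 - 3)*(-5))) = √(-8 + 404*(-3*(-5))) = √(-8 + 404*15) = √(-8 + 6060) = √6052 = 2*√1513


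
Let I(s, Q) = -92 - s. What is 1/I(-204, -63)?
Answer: 1/112 ≈ 0.0089286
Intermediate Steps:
1/I(-204, -63) = 1/(-92 - 1*(-204)) = 1/(-92 + 204) = 1/112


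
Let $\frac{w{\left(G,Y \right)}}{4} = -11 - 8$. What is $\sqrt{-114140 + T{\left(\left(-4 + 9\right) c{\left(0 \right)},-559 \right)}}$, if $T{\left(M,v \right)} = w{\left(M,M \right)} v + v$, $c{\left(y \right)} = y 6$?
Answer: $i \sqrt{72215} \approx 268.73 i$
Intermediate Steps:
$w{\left(G,Y \right)} = -76$ ($w{\left(G,Y \right)} = 4 \left(-11 - 8\right) = 4 \left(-19\right) = -76$)
$c{\left(y \right)} = 6 y$
$T{\left(M,v \right)} = - 75 v$ ($T{\left(M,v \right)} = - 76 v + v = - 75 v$)
$\sqrt{-114140 + T{\left(\left(-4 + 9\right) c{\left(0 \right)},-559 \right)}} = \sqrt{-114140 - -41925} = \sqrt{-114140 + 41925} = \sqrt{-72215} = i \sqrt{72215}$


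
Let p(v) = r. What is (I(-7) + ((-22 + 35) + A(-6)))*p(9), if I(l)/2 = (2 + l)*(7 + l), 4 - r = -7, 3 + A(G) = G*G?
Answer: 506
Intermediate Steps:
A(G) = -3 + G**2 (A(G) = -3 + G*G = -3 + G**2)
r = 11 (r = 4 - 1*(-7) = 4 + 7 = 11)
p(v) = 11
I(l) = 2*(2 + l)*(7 + l) (I(l) = 2*((2 + l)*(7 + l)) = 2*(2 + l)*(7 + l))
(I(-7) + ((-22 + 35) + A(-6)))*p(9) = ((28 + 2*(-7)**2 + 18*(-7)) + ((-22 + 35) + (-3 + (-6)**2)))*11 = ((28 + 2*49 - 126) + (13 + (-3 + 36)))*11 = ((28 + 98 - 126) + (13 + 33))*11 = (0 + 46)*11 = 46*11 = 506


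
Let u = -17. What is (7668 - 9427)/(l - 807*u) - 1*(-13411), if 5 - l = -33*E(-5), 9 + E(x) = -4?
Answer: 178297486/13295 ≈ 13411.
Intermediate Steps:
E(x) = -13 (E(x) = -9 - 4 = -13)
l = -424 (l = 5 - (-33)*(-13) = 5 - 1*429 = 5 - 429 = -424)
(7668 - 9427)/(l - 807*u) - 1*(-13411) = (7668 - 9427)/(-424 - 807*(-17)) - 1*(-13411) = -1759/(-424 + 13719) + 13411 = -1759/13295 + 13411 = 178297486/13295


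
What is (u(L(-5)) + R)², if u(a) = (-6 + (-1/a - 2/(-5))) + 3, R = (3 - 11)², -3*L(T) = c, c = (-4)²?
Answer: 24275329/6400 ≈ 3793.0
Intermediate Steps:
c = 16
L(T) = -16/3 (L(T) = -⅓*16 = -16/3)
R = 64 (R = (-8)² = 64)
u(a) = -13/5 - 1/a (u(a) = (-6 + (-1/a - 2*(-⅕))) + 3 = (-6 + (-1/a + ⅖)) + 3 = (-6 + (⅖ - 1/a)) + 3 = (-28/5 - 1/a) + 3 = -13/5 - 1/a)
(u(L(-5)) + R)² = ((-13/5 - 1/(-16/3)) + 64)² = ((-13/5 - 1*(-3/16)) + 64)² = ((-13/5 + 3/16) + 64)² = (-193/80 + 64)² = (4927/80)² = 24275329/6400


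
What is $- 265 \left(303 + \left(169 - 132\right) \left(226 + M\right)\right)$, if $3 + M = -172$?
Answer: $-580350$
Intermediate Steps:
$M = -175$ ($M = -3 - 172 = -175$)
$- 265 \left(303 + \left(169 - 132\right) \left(226 + M\right)\right) = - 265 \left(303 + \left(169 - 132\right) \left(226 - 175\right)\right) = - 265 \left(303 + 37 \cdot 51\right) = - 265 \left(303 + 1887\right) = \left(-265\right) 2190 = -580350$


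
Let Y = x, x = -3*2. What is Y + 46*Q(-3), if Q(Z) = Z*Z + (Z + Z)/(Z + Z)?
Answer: 454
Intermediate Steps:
x = -6
Y = -6
Q(Z) = 1 + Z² (Q(Z) = Z² + (2*Z)/((2*Z)) = Z² + (2*Z)*(1/(2*Z)) = Z² + 1 = 1 + Z²)
Y + 46*Q(-3) = -6 + 46*(1 + (-3)²) = -6 + 46*(1 + 9) = -6 + 46*10 = -6 + 460 = 454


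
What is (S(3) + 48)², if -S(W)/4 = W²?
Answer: 144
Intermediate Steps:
S(W) = -4*W²
(S(3) + 48)² = (-4*3² + 48)² = (-4*9 + 48)² = (-36 + 48)² = 12² = 144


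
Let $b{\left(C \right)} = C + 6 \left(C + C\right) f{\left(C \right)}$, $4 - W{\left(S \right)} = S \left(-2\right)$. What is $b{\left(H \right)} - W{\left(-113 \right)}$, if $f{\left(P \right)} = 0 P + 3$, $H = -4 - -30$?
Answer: $1184$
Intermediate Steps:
$W{\left(S \right)} = 4 + 2 S$ ($W{\left(S \right)} = 4 - S \left(-2\right) = 4 - - 2 S = 4 + 2 S$)
$H = 26$ ($H = -4 + 30 = 26$)
$f{\left(P \right)} = 3$ ($f{\left(P \right)} = 0 + 3 = 3$)
$b{\left(C \right)} = 37 C$ ($b{\left(C \right)} = C + 6 \left(C + C\right) 3 = C + 6 \cdot 2 C 3 = C + 12 C 3 = C + 36 C = 37 C$)
$b{\left(H \right)} - W{\left(-113 \right)} = 37 \cdot 26 - \left(4 + 2 \left(-113\right)\right) = 962 - \left(4 - 226\right) = 962 - -222 = 962 + 222 = 1184$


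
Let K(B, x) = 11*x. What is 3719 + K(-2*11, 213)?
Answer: 6062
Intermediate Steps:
3719 + K(-2*11, 213) = 3719 + 11*213 = 3719 + 2343 = 6062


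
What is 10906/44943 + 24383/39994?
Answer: 1532019733/1797450342 ≈ 0.85233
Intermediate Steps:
10906/44943 + 24383/39994 = 1532019733/1797450342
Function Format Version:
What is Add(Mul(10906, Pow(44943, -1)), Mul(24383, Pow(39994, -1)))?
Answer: Rational(1532019733, 1797450342) ≈ 0.85233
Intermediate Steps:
Add(Mul(10906, Pow(44943, -1)), Mul(24383, Pow(39994, -1))) = Add(Mul(10906, Rational(1, 44943)), Mul(24383, Rational(1, 39994))) = Add(Rational(10906, 44943), Rational(24383, 39994)) = Rational(1532019733, 1797450342)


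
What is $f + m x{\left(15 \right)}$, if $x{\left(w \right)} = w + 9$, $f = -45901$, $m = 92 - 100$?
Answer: $-46093$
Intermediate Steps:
$m = -8$ ($m = 92 - 100 = -8$)
$x{\left(w \right)} = 9 + w$
$f + m x{\left(15 \right)} = -45901 - 8 \left(9 + 15\right) = -45901 - 192 = -46093$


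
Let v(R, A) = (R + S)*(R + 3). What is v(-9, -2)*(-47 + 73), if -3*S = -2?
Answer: 1300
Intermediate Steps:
S = ⅔ (S = -⅓*(-2) = ⅔ ≈ 0.66667)
v(R, A) = (3 + R)*(⅔ + R) (v(R, A) = (R + ⅔)*(R + 3) = (⅔ + R)*(3 + R) = (3 + R)*(⅔ + R))
v(-9, -2)*(-47 + 73) = (2 + (-9)² + (11/3)*(-9))*(-47 + 73) = (2 + 81 - 33)*26 = 50*26 = 1300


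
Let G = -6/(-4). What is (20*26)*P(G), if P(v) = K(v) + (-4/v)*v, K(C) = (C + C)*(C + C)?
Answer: 2600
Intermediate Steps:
K(C) = 4*C² (K(C) = (2*C)*(2*C) = 4*C²)
G = 3/2 (G = -6*(-¼) = 3/2 ≈ 1.5000)
P(v) = -4 + 4*v² (P(v) = 4*v² + (-4/v)*v = 4*v² - 4 = -4 + 4*v²)
(20*26)*P(G) = (20*26)*(-4 + 4*(3/2)²) = 520*(-4 + 4*(9/4)) = 520*(-4 + 9) = 520*5 = 2600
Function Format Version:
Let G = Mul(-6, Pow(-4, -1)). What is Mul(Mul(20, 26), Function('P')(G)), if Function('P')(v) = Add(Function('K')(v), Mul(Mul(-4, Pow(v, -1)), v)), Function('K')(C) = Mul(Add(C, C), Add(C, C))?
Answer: 2600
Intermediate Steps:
Function('K')(C) = Mul(4, Pow(C, 2)) (Function('K')(C) = Mul(Mul(2, C), Mul(2, C)) = Mul(4, Pow(C, 2)))
G = Rational(3, 2) (G = Mul(-6, Rational(-1, 4)) = Rational(3, 2) ≈ 1.5000)
Function('P')(v) = Add(-4, Mul(4, Pow(v, 2))) (Function('P')(v) = Add(Mul(4, Pow(v, 2)), Mul(Mul(-4, Pow(v, -1)), v)) = Add(Mul(4, Pow(v, 2)), -4) = Add(-4, Mul(4, Pow(v, 2))))
Mul(Mul(20, 26), Function('P')(G)) = Mul(Mul(20, 26), Add(-4, Mul(4, Pow(Rational(3, 2), 2)))) = Mul(520, Add(-4, Mul(4, Rational(9, 4)))) = Mul(520, Add(-4, 9)) = Mul(520, 5) = 2600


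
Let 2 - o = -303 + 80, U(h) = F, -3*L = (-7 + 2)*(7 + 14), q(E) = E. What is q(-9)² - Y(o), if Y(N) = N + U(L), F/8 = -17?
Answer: -8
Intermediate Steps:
L = 35 (L = -(-7 + 2)*(7 + 14)/3 = -(-5)*21/3 = -⅓*(-105) = 35)
F = -136 (F = 8*(-17) = -136)
U(h) = -136
o = 225 (o = 2 - (-303 + 80) = 2 - 1*(-223) = 2 + 223 = 225)
Y(N) = -136 + N (Y(N) = N - 136 = -136 + N)
q(-9)² - Y(o) = (-9)² - (-136 + 225) = 81 - 1*89 = 81 - 89 = -8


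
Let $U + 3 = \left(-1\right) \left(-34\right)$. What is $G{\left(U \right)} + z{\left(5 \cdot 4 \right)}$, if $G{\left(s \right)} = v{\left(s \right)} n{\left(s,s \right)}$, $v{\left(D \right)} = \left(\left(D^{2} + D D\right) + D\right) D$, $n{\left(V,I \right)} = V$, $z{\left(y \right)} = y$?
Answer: $1876853$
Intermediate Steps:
$U = 31$ ($U = -3 - -34 = -3 + 34 = 31$)
$v{\left(D \right)} = D \left(D + 2 D^{2}\right)$ ($v{\left(D \right)} = \left(\left(D^{2} + D^{2}\right) + D\right) D = \left(2 D^{2} + D\right) D = \left(D + 2 D^{2}\right) D = D \left(D + 2 D^{2}\right)$)
$G{\left(s \right)} = s^{3} \left(1 + 2 s\right)$ ($G{\left(s \right)} = s^{2} \left(1 + 2 s\right) s = s^{3} \left(1 + 2 s\right)$)
$G{\left(U \right)} + z{\left(5 \cdot 4 \right)} = 31^{3} \left(1 + 2 \cdot 31\right) + 5 \cdot 4 = 29791 \left(1 + 62\right) + 20 = 29791 \cdot 63 + 20 = 1876833 + 20 = 1876853$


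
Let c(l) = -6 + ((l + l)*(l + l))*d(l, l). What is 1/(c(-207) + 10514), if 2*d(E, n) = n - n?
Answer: 1/10508 ≈ 9.5166e-5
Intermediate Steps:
d(E, n) = 0 (d(E, n) = (n - n)/2 = (1/2)*0 = 0)
c(l) = -6 (c(l) = -6 + ((l + l)*(l + l))*0 = -6 + ((2*l)*(2*l))*0 = -6 + (4*l**2)*0 = -6 + 0 = -6)
1/(c(-207) + 10514) = 1/(-6 + 10514) = 1/10508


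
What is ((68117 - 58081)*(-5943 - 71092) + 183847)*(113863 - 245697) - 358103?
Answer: 101899694215339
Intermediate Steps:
((68117 - 58081)*(-5943 - 71092) + 183847)*(113863 - 245697) - 358103 = (10036*(-77035) + 183847)*(-131834) - 358103 = (-773123260 + 183847)*(-131834) - 358103 = -772939413*(-131834) - 358103 = 101899694573442 - 358103 = 101899694215339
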